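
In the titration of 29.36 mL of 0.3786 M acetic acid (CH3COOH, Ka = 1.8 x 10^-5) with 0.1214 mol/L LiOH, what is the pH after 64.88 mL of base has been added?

Initial n(CH3COOH) = 0.3786 x 0.02936 = 0.01112 mol.
n(LiOH) added = 0.1214 x 0.06488 = 0.007876 mol, converting that many moles of CH3COOH to CH3COO-.
Remaining n(CH3COOH) = 0.003239 mol; n(CH3COO-) = 0.007876 mol.
By Henderson-Hasselbalch, pH = pKa + log([A^-]/[HA]) = 4.74 + log(0.007876/0.003239) = 4.74 + (+0.39) = 5.13.

5.13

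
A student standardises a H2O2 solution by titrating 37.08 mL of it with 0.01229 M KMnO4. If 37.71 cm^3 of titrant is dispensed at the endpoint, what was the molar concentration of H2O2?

n(KMnO4) = 0.01229 x 0.03771 = 0.0004635 mol.
From the balanced equation, 2 mol KMnO4 reacts with 5 mol H2O2, so n(H2O2) = 0.0004635 x 5/2 = 0.001159 mol.
[H2O2] = 0.001159 / 0.03708 L = 0.0312 M.

0.0312 M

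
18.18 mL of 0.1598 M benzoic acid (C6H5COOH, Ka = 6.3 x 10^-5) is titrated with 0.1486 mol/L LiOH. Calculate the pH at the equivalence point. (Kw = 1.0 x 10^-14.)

n(C6H5COOH) = 0.1598 x 0.01818 = 0.002905 mol; V(LiOH) at equivalence = 0.002905/0.1486 = 0.01955 L.
At equivalence all the acid is converted to C6H5COO-; total volume = 0.01818 + 0.01955 = 0.03773 L, so [C6H5COO-] = 0.002905/0.03773 = 0.07700 M.
Kb = Kw/Ka = 1.0e-14 / 6.3 x 10^-5 = 1.59e-10.
[OH^-] = sqrt(Kb x [C6H5COO-]) = sqrt(1.59e-10 x 0.07700) = 3.50e-6 M.
pOH = 5.46, so pH = 14.00 - 5.46 = 8.54.

8.54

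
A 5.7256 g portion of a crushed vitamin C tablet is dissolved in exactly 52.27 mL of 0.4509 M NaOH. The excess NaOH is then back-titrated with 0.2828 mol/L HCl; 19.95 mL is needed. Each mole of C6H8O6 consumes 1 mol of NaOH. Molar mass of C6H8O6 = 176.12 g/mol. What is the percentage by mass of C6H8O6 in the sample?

Total n(NaOH) added = 0.4509 x 0.05227 = 0.02357 mol.
n(HCl) used = 0.2828 x 0.01995 = 0.005642 mol, which equals the excess n(NaOH).
So n(NaOH) consumed by the sample = 0.02357 - 0.005642 = 0.01793 mol.
n(C6H8O6) = 0.01793 / 1 = 0.01793 mol.
mass C6H8O6 = 0.01793 x 176.12 = 3.157 g, so %C6H8O6 = 3.157/5.7256 x 100 = 55.1%.

55.1%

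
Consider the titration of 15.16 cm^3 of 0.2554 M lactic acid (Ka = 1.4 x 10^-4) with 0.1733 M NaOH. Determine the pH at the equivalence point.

8.43

n(HC3H5O3) = 0.2554 x 0.01516 = 0.003872 mol; V(NaOH) at equivalence = 0.003872/0.1733 = 0.02234 L.
At equivalence all the acid is converted to C3H5O3-; total volume = 0.01516 + 0.02234 = 0.03750 L, so [C3H5O3-] = 0.003872/0.03750 = 0.1032 M.
Kb = Kw/Ka = 1.0e-14 / 1.4 x 10^-4 = 7.14e-11.
[OH^-] = sqrt(Kb x [C3H5O3-]) = sqrt(7.14e-11 x 0.1032) = 2.72e-6 M.
pOH = 5.57, so pH = 14.00 - 5.57 = 8.43.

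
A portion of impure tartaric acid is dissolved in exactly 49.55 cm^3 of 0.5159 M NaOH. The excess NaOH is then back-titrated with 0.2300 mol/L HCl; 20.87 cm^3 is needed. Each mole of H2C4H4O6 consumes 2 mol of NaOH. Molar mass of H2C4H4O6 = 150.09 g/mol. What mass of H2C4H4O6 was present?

1.56 g

Total n(NaOH) added = 0.5159 x 0.04955 = 0.02556 mol.
n(HCl) used = 0.2300 x 0.02087 = 0.004800 mol, which equals the excess n(NaOH).
So n(NaOH) consumed by the sample = 0.02556 - 0.004800 = 0.02076 mol.
n(H2C4H4O6) = 0.02076 / 2 = 0.01038 mol.
mass = 0.01038 mol x 150.09 g/mol = 1.56 g.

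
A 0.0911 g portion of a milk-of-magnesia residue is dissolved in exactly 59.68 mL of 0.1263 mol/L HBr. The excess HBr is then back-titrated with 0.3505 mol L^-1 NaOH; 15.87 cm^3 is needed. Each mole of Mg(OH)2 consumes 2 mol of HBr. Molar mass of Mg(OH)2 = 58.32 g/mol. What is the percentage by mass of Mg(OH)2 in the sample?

Total n(HBr) added = 0.1263 x 0.05968 = 0.007538 mol.
n(NaOH) used = 0.3505 x 0.01587 = 0.005562 mol, which equals the excess n(HBr).
So n(HBr) consumed by the sample = 0.007538 - 0.005562 = 0.001975 mol.
n(Mg(OH)2) = 0.001975 / 2 = 0.0009876 mol.
mass Mg(OH)2 = 0.0009876 x 58.32 = 0.05760 g, so %Mg(OH)2 = 0.05760/0.0911 x 100 = 63.2%.

63.2%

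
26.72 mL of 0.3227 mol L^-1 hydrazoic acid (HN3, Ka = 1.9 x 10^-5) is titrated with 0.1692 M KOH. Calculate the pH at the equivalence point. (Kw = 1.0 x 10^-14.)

8.88

n(HN3) = 0.3227 x 0.02672 = 0.008623 mol; V(KOH) at equivalence = 0.008623/0.1692 = 0.05096 L.
At equivalence all the acid is converted to N3-; total volume = 0.02672 + 0.05096 = 0.07768 L, so [N3-] = 0.008623/0.07768 = 0.1110 M.
Kb = Kw/Ka = 1.0e-14 / 1.9 x 10^-5 = 5.26e-10.
[OH^-] = sqrt(Kb x [N3-]) = sqrt(5.26e-10 x 0.1110) = 7.64e-6 M.
pOH = 5.12, so pH = 14.00 - 5.12 = 8.88.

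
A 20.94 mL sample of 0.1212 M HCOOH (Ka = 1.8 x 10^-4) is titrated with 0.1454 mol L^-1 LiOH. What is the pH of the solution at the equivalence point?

8.28

n(HCOOH) = 0.1212 x 0.02094 = 0.002538 mol; V(LiOH) at equivalence = 0.002538/0.1454 = 0.01745 L.
At equivalence all the acid is converted to HCOO-; total volume = 0.02094 + 0.01745 = 0.03839 L, so [HCOO-] = 0.002538/0.03839 = 0.06610 M.
Kb = Kw/Ka = 1.0e-14 / 1.8 x 10^-4 = 5.56e-11.
[OH^-] = sqrt(Kb x [HCOO-]) = sqrt(5.56e-11 x 0.06610) = 1.92e-6 M.
pOH = 5.72, so pH = 14.00 - 5.72 = 8.28.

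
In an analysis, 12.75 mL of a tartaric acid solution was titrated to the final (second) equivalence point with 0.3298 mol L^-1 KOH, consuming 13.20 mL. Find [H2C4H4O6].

0.171 M

n(KOH) = 0.3298 x 0.01320 = 0.004353 mol.
At the final (second) equivalence point, 2 mol OH^- react per mol H2C4H4O6, so n(H2C4H4O6) = 0.004353 / 2 = 0.002177 mol.
[H2C4H4O6] = 0.002177 / 0.01275 L = 0.171 M.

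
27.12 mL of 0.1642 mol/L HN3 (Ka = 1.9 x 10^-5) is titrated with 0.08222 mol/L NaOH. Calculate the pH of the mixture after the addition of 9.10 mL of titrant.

4.03

Initial n(HN3) = 0.1642 x 0.02712 = 0.004453 mol.
n(NaOH) added = 0.08222 x 0.009100 = 0.0007482 mol, converting that many moles of HN3 to N3-.
Remaining n(HN3) = 0.003705 mol; n(N3-) = 0.0007482 mol.
By Henderson-Hasselbalch, pH = pKa + log([A^-]/[HA]) = 4.72 + log(0.0007482/0.003705) = 4.72 + (-0.69) = 4.03.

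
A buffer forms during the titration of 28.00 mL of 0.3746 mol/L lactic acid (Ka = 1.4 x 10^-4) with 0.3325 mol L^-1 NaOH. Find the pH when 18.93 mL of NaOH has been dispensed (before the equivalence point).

Initial n(HC3H5O3) = 0.3746 x 0.02800 = 0.01049 mol.
n(NaOH) added = 0.3325 x 0.01893 = 0.006294 mol, converting that many moles of HC3H5O3 to C3H5O3-.
Remaining n(HC3H5O3) = 0.004195 mol; n(C3H5O3-) = 0.006294 mol.
By Henderson-Hasselbalch, pH = pKa + log([A^-]/[HA]) = 3.85 + log(0.006294/0.004195) = 3.85 + (+0.18) = 4.03.

4.03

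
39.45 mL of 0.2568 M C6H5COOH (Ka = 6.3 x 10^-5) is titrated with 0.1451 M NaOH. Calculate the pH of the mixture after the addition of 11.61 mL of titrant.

Initial n(C6H5COOH) = 0.2568 x 0.03945 = 0.01013 mol.
n(NaOH) added = 0.1451 x 0.01161 = 0.001685 mol, converting that many moles of C6H5COOH to C6H5COO-.
Remaining n(C6H5COOH) = 0.008446 mol; n(C6H5COO-) = 0.001685 mol.
By Henderson-Hasselbalch, pH = pKa + log([A^-]/[HA]) = 4.20 + log(0.001685/0.008446) = 4.20 + (-0.70) = 3.50.

3.50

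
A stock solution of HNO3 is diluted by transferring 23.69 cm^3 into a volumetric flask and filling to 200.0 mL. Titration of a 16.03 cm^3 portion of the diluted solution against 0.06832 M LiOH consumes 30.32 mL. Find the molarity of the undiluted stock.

n(LiOH) = 0.06832 x 0.03032 = 0.002071 mol.
n(HNO3) in the aliquot = 0.002071 mol.
[diluted HNO3] = 0.002071 / 0.01603 = 0.1292 M.
Dilution factor = 200.0/23.69 = 8.442, so [stock] = 0.1292 x 8.442 = 1.09 M.

1.09 M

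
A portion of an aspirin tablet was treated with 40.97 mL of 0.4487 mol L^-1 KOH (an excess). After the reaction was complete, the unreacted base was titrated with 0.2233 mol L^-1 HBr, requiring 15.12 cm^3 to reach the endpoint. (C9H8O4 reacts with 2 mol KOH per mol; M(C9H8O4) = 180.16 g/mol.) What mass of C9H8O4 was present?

1.35 g

Total n(KOH) added = 0.4487 x 0.04097 = 0.01838 mol.
n(HBr) used = 0.2233 x 0.01512 = 0.003376 mol, which equals the excess n(KOH).
So n(KOH) consumed by the sample = 0.01838 - 0.003376 = 0.01501 mol.
n(C9H8O4) = 0.01501 / 2 = 0.007503 mol.
mass = 0.007503 mol x 180.16 g/mol = 1.35 g.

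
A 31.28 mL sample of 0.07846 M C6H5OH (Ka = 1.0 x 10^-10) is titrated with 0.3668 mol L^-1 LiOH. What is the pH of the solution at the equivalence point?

11.41

n(C6H5OH) = 0.07846 x 0.03128 = 0.002454 mol; V(LiOH) at equivalence = 0.002454/0.3668 = 0.006691 L.
At equivalence all the acid is converted to C6H5O-; total volume = 0.03128 + 0.006691 = 0.03797 L, so [C6H5O-] = 0.002454/0.03797 = 0.06463 M.
Kb = Kw/Ka = 1.0e-14 / 1.0 x 10^-10 = 0.000100.
[OH^-] = sqrt(Kb x [C6H5O-]) = sqrt(0.000100 x 0.06463) = 0.00254 M.
pOH = 2.59, so pH = 14.00 - 2.59 = 11.41.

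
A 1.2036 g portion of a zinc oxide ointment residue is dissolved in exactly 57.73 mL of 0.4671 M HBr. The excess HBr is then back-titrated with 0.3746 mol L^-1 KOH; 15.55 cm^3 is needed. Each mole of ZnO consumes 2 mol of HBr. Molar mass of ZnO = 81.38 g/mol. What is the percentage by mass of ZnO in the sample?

71.5%

Total n(HBr) added = 0.4671 x 0.05773 = 0.02697 mol.
n(KOH) used = 0.3746 x 0.01555 = 0.005825 mol, which equals the excess n(HBr).
So n(HBr) consumed by the sample = 0.02697 - 0.005825 = 0.02114 mol.
n(ZnO) = 0.02114 / 2 = 0.01057 mol.
mass ZnO = 0.01057 x 81.38 = 0.8602 g, so %ZnO = 0.8602/1.2036 x 100 = 71.5%.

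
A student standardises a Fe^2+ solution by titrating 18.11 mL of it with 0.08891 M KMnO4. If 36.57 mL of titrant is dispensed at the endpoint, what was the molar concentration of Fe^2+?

0.898 M

n(KMnO4) = 0.08891 x 0.03657 = 0.003251 mol.
From the balanced equation, 1 mol KMnO4 reacts with 5 mol Fe^2+, so n(Fe^2+) = 0.003251 x 5/1 = 0.01626 mol.
[Fe^2+] = 0.01626 / 0.01811 L = 0.898 M.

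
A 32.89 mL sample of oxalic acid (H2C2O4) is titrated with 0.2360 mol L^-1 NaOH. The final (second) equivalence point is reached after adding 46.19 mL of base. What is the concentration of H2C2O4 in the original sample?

0.166 M

n(NaOH) = 0.2360 x 0.04619 = 0.01090 mol.
At the final (second) equivalence point, 2 mol OH^- react per mol H2C2O4, so n(H2C2O4) = 0.01090 / 2 = 0.005450 mol.
[H2C2O4] = 0.005450 / 0.03289 L = 0.166 M.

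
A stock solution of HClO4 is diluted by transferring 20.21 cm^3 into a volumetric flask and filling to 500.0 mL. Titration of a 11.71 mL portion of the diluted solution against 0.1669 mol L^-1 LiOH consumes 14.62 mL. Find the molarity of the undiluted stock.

5.16 M

n(LiOH) = 0.1669 x 0.01462 = 0.002440 mol.
n(HClO4) in the aliquot = 0.002440 mol.
[diluted HClO4] = 0.002440 / 0.01171 = 0.2084 M.
Dilution factor = 500.0/20.21 = 24.74, so [stock] = 0.2084 x 24.74 = 5.16 M.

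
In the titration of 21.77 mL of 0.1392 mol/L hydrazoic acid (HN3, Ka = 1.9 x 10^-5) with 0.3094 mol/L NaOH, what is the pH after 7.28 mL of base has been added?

Initial n(HN3) = 0.1392 x 0.02177 = 0.003030 mol.
n(NaOH) added = 0.3094 x 0.007280 = 0.002252 mol, converting that many moles of HN3 to N3-.
Remaining n(HN3) = 0.0007780 mol; n(N3-) = 0.002252 mol.
By Henderson-Hasselbalch, pH = pKa + log([A^-]/[HA]) = 4.72 + log(0.002252/0.0007780) = 4.72 + (+0.46) = 5.18.

5.18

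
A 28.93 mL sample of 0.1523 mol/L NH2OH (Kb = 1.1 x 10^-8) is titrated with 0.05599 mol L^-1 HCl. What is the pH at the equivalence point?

n(NH2OH) = 0.1523 x 0.02893 = 0.004406 mol; V(HCl) at equivalence = 0.004406/0.05599 = 0.07869 L.
At equivalence the base is fully converted to NH3OH+; total volume = 0.1076 L, so [NH3OH+] = 0.004406/0.1076 = 0.04094 M.
Ka(NH3OH+) = Kw/Kb = 1.0e-14 / 1.1 x 10^-8 = 9.09e-7.
[H^+] = sqrt(Ka x [NH3OH+]) = sqrt(9.09e-7 x 0.04094) = 0.000193 M.
pH = -log(0.000193) = 3.71.

3.71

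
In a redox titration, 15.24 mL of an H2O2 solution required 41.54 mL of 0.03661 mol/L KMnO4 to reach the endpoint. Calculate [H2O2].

n(KMnO4) = 0.03661 x 0.04154 = 0.001521 mol.
From the balanced equation, 2 mol KMnO4 reacts with 5 mol H2O2, so n(H2O2) = 0.001521 x 5/2 = 0.003802 mol.
[H2O2] = 0.003802 / 0.01524 L = 0.249 M.

0.249 M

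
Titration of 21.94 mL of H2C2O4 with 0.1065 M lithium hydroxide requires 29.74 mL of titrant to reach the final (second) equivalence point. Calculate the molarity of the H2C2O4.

0.0722 M

n(LiOH) = 0.1065 x 0.02974 = 0.003167 mol.
At the final (second) equivalence point, 2 mol OH^- react per mol H2C2O4, so n(H2C2O4) = 0.003167 / 2 = 0.001584 mol.
[H2C2O4] = 0.001584 / 0.02194 L = 0.0722 M.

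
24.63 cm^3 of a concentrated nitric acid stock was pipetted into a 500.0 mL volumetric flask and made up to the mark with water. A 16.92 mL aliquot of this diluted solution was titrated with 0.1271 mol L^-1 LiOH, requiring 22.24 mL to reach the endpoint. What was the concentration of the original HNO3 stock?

3.39 M

n(LiOH) = 0.1271 x 0.02224 = 0.002827 mol.
n(HNO3) in the aliquot = 0.002827 mol.
[diluted HNO3] = 0.002827 / 0.01692 = 0.1671 M.
Dilution factor = 500.0/24.63 = 20.30, so [stock] = 0.1671 x 20.30 = 3.39 M.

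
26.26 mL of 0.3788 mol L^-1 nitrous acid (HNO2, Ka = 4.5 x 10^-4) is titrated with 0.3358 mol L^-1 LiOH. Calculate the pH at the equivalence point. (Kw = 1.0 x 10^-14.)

8.30

n(HNO2) = 0.3788 x 0.02626 = 0.009947 mol; V(LiOH) at equivalence = 0.009947/0.3358 = 0.02962 L.
At equivalence all the acid is converted to NO2-; total volume = 0.02626 + 0.02962 = 0.05588 L, so [NO2-] = 0.009947/0.05588 = 0.1780 M.
Kb = Kw/Ka = 1.0e-14 / 4.5 x 10^-4 = 2.22e-11.
[OH^-] = sqrt(Kb x [NO2-]) = sqrt(2.22e-11 x 0.1780) = 1.99e-6 M.
pOH = 5.70, so pH = 14.00 - 5.70 = 8.30.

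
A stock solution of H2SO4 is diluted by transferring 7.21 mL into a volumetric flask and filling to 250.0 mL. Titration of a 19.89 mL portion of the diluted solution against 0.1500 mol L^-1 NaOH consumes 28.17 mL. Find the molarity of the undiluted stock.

3.68 M

n(NaOH) = 0.1500 x 0.02817 = 0.004226 mol.
n(H2SO4) in the aliquot = 0.004226 x 1/2 = 0.002113 mol.
[diluted H2SO4] = 0.002113 / 0.01989 = 0.1062 M.
Dilution factor = 250.0/7.210 = 34.67, so [stock] = 0.1062 x 34.67 = 3.68 M.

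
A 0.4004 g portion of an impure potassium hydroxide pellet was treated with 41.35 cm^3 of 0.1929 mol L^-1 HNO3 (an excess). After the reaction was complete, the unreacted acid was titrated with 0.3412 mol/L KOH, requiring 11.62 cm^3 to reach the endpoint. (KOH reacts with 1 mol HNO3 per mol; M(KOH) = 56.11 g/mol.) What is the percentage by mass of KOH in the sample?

Total n(HNO3) added = 0.1929 x 0.04135 = 0.007976 mol.
n(KOH) used = 0.3412 x 0.01162 = 0.003965 mol, which equals the excess n(HNO3).
So n(HNO3) consumed by the sample = 0.007976 - 0.003965 = 0.004012 mol.
n(KOH) = 0.004012 / 1 = 0.004012 mol.
mass KOH = 0.004012 x 56.11 = 0.2251 g, so %KOH = 0.2251/0.4004 x 100 = 56.2%.

56.2%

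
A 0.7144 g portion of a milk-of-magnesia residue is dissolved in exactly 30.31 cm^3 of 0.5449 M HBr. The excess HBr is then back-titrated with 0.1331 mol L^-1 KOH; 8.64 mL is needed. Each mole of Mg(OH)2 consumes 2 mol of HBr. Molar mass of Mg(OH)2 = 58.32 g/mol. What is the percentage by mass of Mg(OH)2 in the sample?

62.7%

Total n(HBr) added = 0.5449 x 0.03031 = 0.01652 mol.
n(KOH) used = 0.1331 x 0.008640 = 0.001150 mol, which equals the excess n(HBr).
So n(HBr) consumed by the sample = 0.01652 - 0.001150 = 0.01537 mol.
n(Mg(OH)2) = 0.01537 / 2 = 0.007683 mol.
mass Mg(OH)2 = 0.007683 x 58.32 = 0.4481 g, so %Mg(OH)2 = 0.4481/0.7144 x 100 = 62.7%.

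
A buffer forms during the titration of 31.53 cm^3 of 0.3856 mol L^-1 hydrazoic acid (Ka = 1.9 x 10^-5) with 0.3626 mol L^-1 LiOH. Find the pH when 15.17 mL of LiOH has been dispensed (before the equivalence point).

4.64

Initial n(HN3) = 0.3856 x 0.03153 = 0.01216 mol.
n(LiOH) added = 0.3626 x 0.01517 = 0.005501 mol, converting that many moles of HN3 to N3-.
Remaining n(HN3) = 0.006657 mol; n(N3-) = 0.005501 mol.
By Henderson-Hasselbalch, pH = pKa + log([A^-]/[HA]) = 4.72 + log(0.005501/0.006657) = 4.72 + (-0.08) = 4.64.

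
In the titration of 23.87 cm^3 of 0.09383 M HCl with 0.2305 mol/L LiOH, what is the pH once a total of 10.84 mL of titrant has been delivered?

n(acid) = 0.09383 x 0.02387 = 0.002240 mol; n(LiOH) added = 0.2305 x 0.01084 = 0.002499 mol.
Base is in excess by 0.002499 - 0.002240 = 0.0002589 mol in a total volume of 0.03471 L.
[OH^-] = 0.0002589/0.03471 = 0.007459 M, so pOH = 2.13 and pH = 14.00 - 2.13 = 11.87.

11.87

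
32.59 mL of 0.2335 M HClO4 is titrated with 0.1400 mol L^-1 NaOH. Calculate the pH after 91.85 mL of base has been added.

n(acid) = 0.2335 x 0.03259 = 0.007610 mol; n(NaOH) added = 0.1400 x 0.09185 = 0.01286 mol.
Base is in excess by 0.01286 - 0.007610 = 0.005249 mol in a total volume of 0.1244 L.
[OH^-] = 0.005249/0.1244 = 0.04218 M, so pOH = 1.37 and pH = 14.00 - 1.37 = 12.63.

12.63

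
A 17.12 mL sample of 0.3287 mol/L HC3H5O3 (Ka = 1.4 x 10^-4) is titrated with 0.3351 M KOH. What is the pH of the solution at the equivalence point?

8.54

n(HC3H5O3) = 0.3287 x 0.01712 = 0.005627 mol; V(KOH) at equivalence = 0.005627/0.3351 = 0.01679 L.
At equivalence all the acid is converted to C3H5O3-; total volume = 0.01712 + 0.01679 = 0.03391 L, so [C3H5O3-] = 0.005627/0.03391 = 0.1659 M.
Kb = Kw/Ka = 1.0e-14 / 1.4 x 10^-4 = 7.14e-11.
[OH^-] = sqrt(Kb x [C3H5O3-]) = sqrt(7.14e-11 x 0.1659) = 3.44e-6 M.
pOH = 5.46, so pH = 14.00 - 5.46 = 8.54.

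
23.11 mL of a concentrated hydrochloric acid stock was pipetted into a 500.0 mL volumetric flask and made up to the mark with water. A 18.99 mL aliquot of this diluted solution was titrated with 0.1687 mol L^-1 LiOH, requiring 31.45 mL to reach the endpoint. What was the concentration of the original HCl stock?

n(LiOH) = 0.1687 x 0.03145 = 0.005306 mol.
n(HCl) in the aliquot = 0.005306 mol.
[diluted HCl] = 0.005306 / 0.01899 = 0.2794 M.
Dilution factor = 500.0/23.11 = 21.64, so [stock] = 0.2794 x 21.64 = 6.04 M.

6.04 M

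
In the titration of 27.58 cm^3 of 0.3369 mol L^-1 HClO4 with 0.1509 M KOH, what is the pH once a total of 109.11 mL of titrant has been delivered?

12.72

n(acid) = 0.3369 x 0.02758 = 0.009292 mol; n(KOH) added = 0.1509 x 0.1091 = 0.01646 mol.
Base is in excess by 0.01646 - 0.009292 = 0.007173 mol in a total volume of 0.1367 L.
[OH^-] = 0.007173/0.1367 = 0.05248 M, so pOH = 1.28 and pH = 14.00 - 1.28 = 12.72.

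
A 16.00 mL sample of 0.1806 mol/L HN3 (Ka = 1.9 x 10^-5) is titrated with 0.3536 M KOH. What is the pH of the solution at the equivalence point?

n(HN3) = 0.1806 x 0.01600 = 0.002890 mol; V(KOH) at equivalence = 0.002890/0.3536 = 0.008172 L.
At equivalence all the acid is converted to N3-; total volume = 0.01600 + 0.008172 = 0.02417 L, so [N3-] = 0.002890/0.02417 = 0.1195 M.
Kb = Kw/Ka = 1.0e-14 / 1.9 x 10^-5 = 5.26e-10.
[OH^-] = sqrt(Kb x [N3-]) = sqrt(5.26e-10 x 0.1195) = 7.93e-6 M.
pOH = 5.10, so pH = 14.00 - 5.10 = 8.90.

8.90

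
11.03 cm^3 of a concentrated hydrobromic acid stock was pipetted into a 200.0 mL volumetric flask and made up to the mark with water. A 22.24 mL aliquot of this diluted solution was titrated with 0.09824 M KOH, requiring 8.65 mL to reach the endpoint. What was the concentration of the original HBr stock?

0.693 M

n(KOH) = 0.09824 x 0.008650 = 0.0008498 mol.
n(HBr) in the aliquot = 0.0008498 mol.
[diluted HBr] = 0.0008498 / 0.02224 = 0.03821 M.
Dilution factor = 200.0/11.03 = 18.13, so [stock] = 0.03821 x 18.13 = 0.693 M.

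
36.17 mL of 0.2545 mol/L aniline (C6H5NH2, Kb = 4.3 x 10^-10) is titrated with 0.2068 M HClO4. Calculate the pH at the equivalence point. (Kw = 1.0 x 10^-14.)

2.79

n(C6H5NH2) = 0.2545 x 0.03617 = 0.009205 mol; V(HClO4) at equivalence = 0.009205/0.2068 = 0.04451 L.
At equivalence the base is fully converted to C6H5NH3+; total volume = 0.08068 L, so [C6H5NH3+] = 0.009205/0.08068 = 0.1141 M.
Ka(C6H5NH3+) = Kw/Kb = 1.0e-14 / 4.3 x 10^-10 = 2.33e-5.
[H^+] = sqrt(Ka x [C6H5NH3+]) = sqrt(2.33e-5 x 0.1141) = 0.00163 M.
pH = -log(0.00163) = 2.79.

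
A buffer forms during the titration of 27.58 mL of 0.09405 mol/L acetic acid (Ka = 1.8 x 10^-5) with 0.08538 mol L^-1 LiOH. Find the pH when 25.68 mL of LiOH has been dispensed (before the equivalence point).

5.48

Initial n(CH3COOH) = 0.09405 x 0.02758 = 0.002594 mol.
n(LiOH) added = 0.08538 x 0.02568 = 0.002193 mol, converting that many moles of CH3COOH to CH3COO-.
Remaining n(CH3COOH) = 0.0004013 mol; n(CH3COO-) = 0.002193 mol.
By Henderson-Hasselbalch, pH = pKa + log([A^-]/[HA]) = 4.74 + log(0.002193/0.0004013) = 4.74 + (+0.74) = 5.48.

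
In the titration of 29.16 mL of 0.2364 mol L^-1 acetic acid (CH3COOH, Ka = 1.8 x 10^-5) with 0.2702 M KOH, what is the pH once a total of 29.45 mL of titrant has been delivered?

n(acid) = 0.2364 x 0.02916 = 0.006893 mol; n(KOH) added = 0.2702 x 0.02945 = 0.007957 mol.
Base is in excess by 0.007957 - 0.006893 = 0.001064 mol in a total volume of 0.05861 L.
[OH^-] = 0.001064/0.05861 = 0.01815 M, so pOH = 1.74 and pH = 14.00 - 1.74 = 12.26.

12.26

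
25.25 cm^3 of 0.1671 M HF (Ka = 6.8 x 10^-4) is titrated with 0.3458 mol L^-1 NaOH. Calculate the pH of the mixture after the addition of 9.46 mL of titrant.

3.71

Initial n(HF) = 0.1671 x 0.02525 = 0.004219 mol.
n(NaOH) added = 0.3458 x 0.009460 = 0.003271 mol, converting that many moles of HF to F-.
Remaining n(HF) = 0.0009480 mol; n(F-) = 0.003271 mol.
By Henderson-Hasselbalch, pH = pKa + log([A^-]/[HA]) = 3.17 + log(0.003271/0.0009480) = 3.17 + (+0.54) = 3.71.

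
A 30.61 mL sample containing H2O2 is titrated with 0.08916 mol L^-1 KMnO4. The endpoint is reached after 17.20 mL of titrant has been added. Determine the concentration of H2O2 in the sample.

0.125 M

n(KMnO4) = 0.08916 x 0.01720 = 0.001534 mol.
From the balanced equation, 2 mol KMnO4 reacts with 5 mol H2O2, so n(H2O2) = 0.001534 x 5/2 = 0.003834 mol.
[H2O2] = 0.003834 / 0.03061 L = 0.125 M.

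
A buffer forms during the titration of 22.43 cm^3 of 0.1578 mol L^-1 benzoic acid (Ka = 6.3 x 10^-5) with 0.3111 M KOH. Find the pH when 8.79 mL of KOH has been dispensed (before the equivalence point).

4.73

Initial n(C6H5COOH) = 0.1578 x 0.02243 = 0.003539 mol.
n(KOH) added = 0.3111 x 0.008790 = 0.002735 mol, converting that many moles of C6H5COOH to C6H5COO-.
Remaining n(C6H5COOH) = 0.0008049 mol; n(C6H5COO-) = 0.002735 mol.
By Henderson-Hasselbalch, pH = pKa + log([A^-]/[HA]) = 4.20 + log(0.002735/0.0008049) = 4.20 + (+0.53) = 4.73.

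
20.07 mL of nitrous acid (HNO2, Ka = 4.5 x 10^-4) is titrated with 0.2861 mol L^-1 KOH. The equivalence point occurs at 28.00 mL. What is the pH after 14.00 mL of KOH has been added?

14.00 mL is exactly half the equivalence volume (28.00/2), i.e. the half-equivalence point.
There, n(HA) = n(A^-), so pH = pKa = -log(4.5 x 10^-4) = 3.35.

3.35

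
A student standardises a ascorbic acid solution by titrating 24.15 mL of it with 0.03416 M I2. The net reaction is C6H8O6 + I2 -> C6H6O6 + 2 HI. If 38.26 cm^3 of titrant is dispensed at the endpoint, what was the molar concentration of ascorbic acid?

n(I2) = 0.03416 x 0.03826 = 0.001307 mol.
From the balanced equation, 1 mol I2 reacts with 1 mol ascorbic acid, so n(ascorbic acid) = 0.001307 x 1/1 = 0.001307 mol.
[ascorbic acid] = 0.001307 / 0.02415 L = 0.0541 M.

0.0541 M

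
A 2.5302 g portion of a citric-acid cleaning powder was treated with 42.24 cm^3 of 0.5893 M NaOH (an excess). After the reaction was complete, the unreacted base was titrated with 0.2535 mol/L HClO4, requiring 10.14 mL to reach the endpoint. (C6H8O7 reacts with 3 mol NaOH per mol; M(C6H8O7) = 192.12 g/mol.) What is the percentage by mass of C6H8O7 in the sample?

56.5%

Total n(NaOH) added = 0.5893 x 0.04224 = 0.02489 mol.
n(HClO4) used = 0.2535 x 0.01014 = 0.002570 mol, which equals the excess n(NaOH).
So n(NaOH) consumed by the sample = 0.02489 - 0.002570 = 0.02232 mol.
n(C6H8O7) = 0.02232 / 3 = 0.007441 mol.
mass C6H8O7 = 0.007441 x 192.12 = 1.429 g, so %C6H8O7 = 1.429/2.5302 x 100 = 56.5%.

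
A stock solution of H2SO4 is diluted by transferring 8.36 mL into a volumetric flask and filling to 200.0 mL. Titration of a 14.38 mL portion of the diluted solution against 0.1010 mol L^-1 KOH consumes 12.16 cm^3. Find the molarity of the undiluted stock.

n(KOH) = 0.1010 x 0.01216 = 0.001228 mol.
n(H2SO4) in the aliquot = 0.001228 x 1/2 = 0.0006141 mol.
[diluted H2SO4] = 0.0006141 / 0.01438 = 0.04270 M.
Dilution factor = 200.0/8.360 = 23.92, so [stock] = 0.04270 x 23.92 = 1.02 M.

1.02 M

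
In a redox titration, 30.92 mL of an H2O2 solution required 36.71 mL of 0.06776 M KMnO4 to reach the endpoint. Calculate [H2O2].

0.201 M

n(KMnO4) = 0.06776 x 0.03671 = 0.002487 mol.
From the balanced equation, 2 mol KMnO4 reacts with 5 mol H2O2, so n(H2O2) = 0.002487 x 5/2 = 0.006219 mol.
[H2O2] = 0.006219 / 0.03092 L = 0.201 M.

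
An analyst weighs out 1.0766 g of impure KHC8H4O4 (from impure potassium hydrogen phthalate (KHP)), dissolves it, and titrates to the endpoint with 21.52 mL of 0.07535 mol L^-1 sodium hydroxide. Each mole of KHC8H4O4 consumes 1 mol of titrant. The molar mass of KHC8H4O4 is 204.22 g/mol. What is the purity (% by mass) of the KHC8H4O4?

n(NaOH) = 0.07535 x 0.02152 = 0.001622 mol.
n(KHC8H4O4) = 0.001622 / 1 = 0.001622 mol.
mass of KHC8H4O4 = 0.001622 x 204.22 = 0.3311 g.
% purity = 0.3311 / 1.0766 x 100 = 30.8%.

30.8%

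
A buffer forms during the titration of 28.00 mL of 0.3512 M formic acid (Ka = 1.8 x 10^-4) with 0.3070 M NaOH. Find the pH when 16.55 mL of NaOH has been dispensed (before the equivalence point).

Initial n(HCOOH) = 0.3512 x 0.02800 = 0.009834 mol.
n(NaOH) added = 0.3070 x 0.01655 = 0.005081 mol, converting that many moles of HCOOH to HCOO-.
Remaining n(HCOOH) = 0.004753 mol; n(HCOO-) = 0.005081 mol.
By Henderson-Hasselbalch, pH = pKa + log([A^-]/[HA]) = 3.74 + log(0.005081/0.004753) = 3.74 + (+0.03) = 3.77.

3.77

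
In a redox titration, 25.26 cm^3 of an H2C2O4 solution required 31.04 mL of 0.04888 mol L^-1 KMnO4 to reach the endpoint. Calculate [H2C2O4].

n(KMnO4) = 0.04888 x 0.03104 = 0.001517 mol.
From the balanced equation, 2 mol KMnO4 reacts with 5 mol H2C2O4, so n(H2C2O4) = 0.001517 x 5/2 = 0.003793 mol.
[H2C2O4] = 0.003793 / 0.02526 L = 0.150 M.

0.150 M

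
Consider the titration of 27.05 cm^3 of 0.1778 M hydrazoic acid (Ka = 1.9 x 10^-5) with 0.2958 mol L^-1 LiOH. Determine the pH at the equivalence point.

8.88

n(HN3) = 0.1778 x 0.02705 = 0.004809 mol; V(LiOH) at equivalence = 0.004809/0.2958 = 0.01626 L.
At equivalence all the acid is converted to N3-; total volume = 0.02705 + 0.01626 = 0.04331 L, so [N3-] = 0.004809/0.04331 = 0.1110 M.
Kb = Kw/Ka = 1.0e-14 / 1.9 x 10^-5 = 5.26e-10.
[OH^-] = sqrt(Kb x [N3-]) = sqrt(5.26e-10 x 0.1110) = 7.65e-6 M.
pOH = 5.12, so pH = 14.00 - 5.12 = 8.88.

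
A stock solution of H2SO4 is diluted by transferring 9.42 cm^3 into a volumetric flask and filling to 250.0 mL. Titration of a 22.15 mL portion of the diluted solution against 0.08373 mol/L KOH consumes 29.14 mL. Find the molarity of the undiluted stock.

n(KOH) = 0.08373 x 0.02914 = 0.002440 mol.
n(H2SO4) in the aliquot = 0.002440 x 1/2 = 0.001220 mol.
[diluted H2SO4] = 0.001220 / 0.02215 = 0.05508 M.
Dilution factor = 250.0/9.420 = 26.54, so [stock] = 0.05508 x 26.54 = 1.46 M.

1.46 M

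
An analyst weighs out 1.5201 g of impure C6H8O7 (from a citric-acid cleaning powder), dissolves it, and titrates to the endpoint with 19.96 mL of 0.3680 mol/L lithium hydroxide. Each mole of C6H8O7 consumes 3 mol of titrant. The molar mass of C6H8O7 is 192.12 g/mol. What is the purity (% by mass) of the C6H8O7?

30.9%

n(LiOH) = 0.3680 x 0.01996 = 0.007345 mol.
n(C6H8O7) = 0.007345 / 3 = 0.002448 mol.
mass of C6H8O7 = 0.002448 x 192.12 = 0.4704 g.
% purity = 0.4704 / 1.5201 x 100 = 30.9%.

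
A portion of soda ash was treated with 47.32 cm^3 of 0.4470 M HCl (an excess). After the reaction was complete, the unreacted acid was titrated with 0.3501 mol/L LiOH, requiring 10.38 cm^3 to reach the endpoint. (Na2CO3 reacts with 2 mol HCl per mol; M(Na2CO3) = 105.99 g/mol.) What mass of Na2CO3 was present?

0.928 g

Total n(HCl) added = 0.4470 x 0.04732 = 0.02115 mol.
n(LiOH) used = 0.3501 x 0.01038 = 0.003634 mol, which equals the excess n(HCl).
So n(HCl) consumed by the sample = 0.02115 - 0.003634 = 0.01752 mol.
n(Na2CO3) = 0.01752 / 2 = 0.008759 mol.
mass = 0.008759 mol x 105.99 g/mol = 0.928 g.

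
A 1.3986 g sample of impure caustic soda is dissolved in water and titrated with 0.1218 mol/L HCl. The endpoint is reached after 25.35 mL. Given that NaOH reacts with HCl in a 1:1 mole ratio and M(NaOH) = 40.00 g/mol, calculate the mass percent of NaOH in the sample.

n(HCl) = 0.1218 x 0.02535 = 0.003088 mol.
n(NaOH) = 0.003088 / 1 = 0.003088 mol.
mass of NaOH = 0.003088 x 40.00 = 0.1235 g.
% purity = 0.1235 / 1.3986 x 100 = 8.83%.

8.83%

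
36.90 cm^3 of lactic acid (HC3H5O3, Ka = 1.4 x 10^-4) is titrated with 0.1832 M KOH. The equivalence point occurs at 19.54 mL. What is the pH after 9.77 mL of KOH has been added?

9.77 mL is exactly half the equivalence volume (19.54/2), i.e. the half-equivalence point.
There, n(HA) = n(A^-), so pH = pKa = -log(1.4 x 10^-4) = 3.85.

3.85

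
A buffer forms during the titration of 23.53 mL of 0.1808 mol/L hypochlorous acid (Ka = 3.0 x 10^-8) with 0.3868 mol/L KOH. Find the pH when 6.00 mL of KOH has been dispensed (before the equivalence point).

Initial n(HClO) = 0.1808 x 0.02353 = 0.004254 mol.
n(KOH) added = 0.3868 x 0.006000 = 0.002321 mol, converting that many moles of HClO to ClO-.
Remaining n(HClO) = 0.001933 mol; n(ClO-) = 0.002321 mol.
By Henderson-Hasselbalch, pH = pKa + log([A^-]/[HA]) = 7.52 + log(0.002321/0.001933) = 7.52 + (+0.08) = 7.60.

7.60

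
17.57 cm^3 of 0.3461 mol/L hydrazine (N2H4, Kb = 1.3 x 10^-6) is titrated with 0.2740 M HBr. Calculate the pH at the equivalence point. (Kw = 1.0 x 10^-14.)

n(N2H4) = 0.3461 x 0.01757 = 0.006081 mol; V(HBr) at equivalence = 0.006081/0.2740 = 0.02219 L.
At equivalence the base is fully converted to N2H5+; total volume = 0.03976 L, so [N2H5+] = 0.006081/0.03976 = 0.1529 M.
Ka(N2H5+) = Kw/Kb = 1.0e-14 / 1.3 x 10^-6 = 7.69e-9.
[H^+] = sqrt(Ka x [N2H5+]) = sqrt(7.69e-9 x 0.1529) = 3.43e-5 M.
pH = -log(3.43e-5) = 4.46.

4.46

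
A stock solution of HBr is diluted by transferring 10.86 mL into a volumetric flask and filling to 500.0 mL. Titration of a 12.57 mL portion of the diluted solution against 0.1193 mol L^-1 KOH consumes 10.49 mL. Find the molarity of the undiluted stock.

4.58 M

n(KOH) = 0.1193 x 0.01049 = 0.001251 mol.
n(HBr) in the aliquot = 0.001251 mol.
[diluted HBr] = 0.001251 / 0.01257 = 0.09956 M.
Dilution factor = 500.0/10.86 = 46.04, so [stock] = 0.09956 x 46.04 = 4.58 M.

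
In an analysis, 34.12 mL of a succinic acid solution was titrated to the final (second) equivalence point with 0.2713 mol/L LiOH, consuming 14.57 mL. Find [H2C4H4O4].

n(LiOH) = 0.2713 x 0.01457 = 0.003953 mol.
At the final (second) equivalence point, 2 mol OH^- react per mol H2C4H4O4, so n(H2C4H4O4) = 0.003953 / 2 = 0.001976 mol.
[H2C4H4O4] = 0.001976 / 0.03412 L = 0.0579 M.

0.0579 M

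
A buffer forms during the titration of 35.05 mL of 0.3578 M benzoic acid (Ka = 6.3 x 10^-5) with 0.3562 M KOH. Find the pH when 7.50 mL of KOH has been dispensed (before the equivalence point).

3.63

Initial n(C6H5COOH) = 0.3578 x 0.03505 = 0.01254 mol.
n(KOH) added = 0.3562 x 0.007500 = 0.002671 mol, converting that many moles of C6H5COOH to C6H5COO-.
Remaining n(C6H5COOH) = 0.009869 mol; n(C6H5COO-) = 0.002671 mol.
By Henderson-Hasselbalch, pH = pKa + log([A^-]/[HA]) = 4.20 + log(0.002671/0.009869) = 4.20 + (-0.57) = 3.63.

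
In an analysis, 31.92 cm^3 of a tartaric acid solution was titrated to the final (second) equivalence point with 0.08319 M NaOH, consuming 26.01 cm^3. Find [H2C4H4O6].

0.0339 M

n(NaOH) = 0.08319 x 0.02601 = 0.002164 mol.
At the final (second) equivalence point, 2 mol OH^- react per mol H2C4H4O6, so n(H2C4H4O6) = 0.002164 / 2 = 0.001082 mol.
[H2C4H4O6] = 0.001082 / 0.03192 L = 0.0339 M.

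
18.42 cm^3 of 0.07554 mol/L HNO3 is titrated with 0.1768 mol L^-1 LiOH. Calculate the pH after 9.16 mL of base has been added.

n(acid) = 0.07554 x 0.01842 = 0.001391 mol; n(LiOH) added = 0.1768 x 0.009160 = 0.001619 mol.
Base is in excess by 0.001619 - 0.001391 = 0.0002280 mol in a total volume of 0.02758 L.
[OH^-] = 0.0002280/0.02758 = 0.008268 M, so pOH = 2.08 and pH = 14.00 - 2.08 = 11.92.

11.92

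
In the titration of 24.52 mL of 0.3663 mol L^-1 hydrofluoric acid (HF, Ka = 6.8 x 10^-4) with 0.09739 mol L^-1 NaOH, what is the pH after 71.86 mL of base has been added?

Initial n(HF) = 0.3663 x 0.02452 = 0.008982 mol.
n(NaOH) added = 0.09739 x 0.07186 = 0.006998 mol, converting that many moles of HF to F-.
Remaining n(HF) = 0.001983 mol; n(F-) = 0.006998 mol.
By Henderson-Hasselbalch, pH = pKa + log([A^-]/[HA]) = 3.17 + log(0.006998/0.001983) = 3.17 + (+0.55) = 3.72.

3.72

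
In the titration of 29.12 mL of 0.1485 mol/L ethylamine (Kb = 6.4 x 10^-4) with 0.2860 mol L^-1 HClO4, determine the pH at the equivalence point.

5.91

n(C2H5NH2) = 0.1485 x 0.02912 = 0.004324 mol; V(HClO4) at equivalence = 0.004324/0.2860 = 0.01512 L.
At equivalence the base is fully converted to C2H5NH3+; total volume = 0.04424 L, so [C2H5NH3+] = 0.004324/0.04424 = 0.09775 M.
Ka(C2H5NH3+) = Kw/Kb = 1.0e-14 / 6.4 x 10^-4 = 1.56e-11.
[H^+] = sqrt(Ka x [C2H5NH3+]) = sqrt(1.56e-11 x 0.09775) = 1.24e-6 M.
pH = -log(1.24e-6) = 5.91.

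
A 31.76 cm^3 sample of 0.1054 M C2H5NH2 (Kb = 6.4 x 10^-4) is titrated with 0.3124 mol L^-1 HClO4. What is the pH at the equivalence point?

5.95

n(C2H5NH2) = 0.1054 x 0.03176 = 0.003348 mol; V(HClO4) at equivalence = 0.003348/0.3124 = 0.01072 L.
At equivalence the base is fully converted to C2H5NH3+; total volume = 0.04248 L, so [C2H5NH3+] = 0.003348/0.04248 = 0.07881 M.
Ka(C2H5NH3+) = Kw/Kb = 1.0e-14 / 6.4 x 10^-4 = 1.56e-11.
[H^+] = sqrt(Ka x [C2H5NH3+]) = sqrt(1.56e-11 x 0.07881) = 1.11e-6 M.
pH = -log(1.11e-6) = 5.95.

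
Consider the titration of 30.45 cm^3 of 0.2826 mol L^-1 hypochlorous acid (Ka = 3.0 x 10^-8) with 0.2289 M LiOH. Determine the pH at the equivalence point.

10.31

n(HClO) = 0.2826 x 0.03045 = 0.008605 mol; V(LiOH) at equivalence = 0.008605/0.2289 = 0.03759 L.
At equivalence all the acid is converted to ClO-; total volume = 0.03045 + 0.03759 = 0.06804 L, so [ClO-] = 0.008605/0.06804 = 0.1265 M.
Kb = Kw/Ka = 1.0e-14 / 3.0 x 10^-8 = 3.33e-7.
[OH^-] = sqrt(Kb x [ClO-]) = sqrt(3.33e-7 x 0.1265) = 0.000205 M.
pOH = 3.69, so pH = 14.00 - 3.69 = 10.31.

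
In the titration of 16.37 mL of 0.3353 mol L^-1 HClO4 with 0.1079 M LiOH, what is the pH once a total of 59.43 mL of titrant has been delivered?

12.09

n(acid) = 0.3353 x 0.01637 = 0.005489 mol; n(LiOH) added = 0.1079 x 0.05943 = 0.006412 mol.
Base is in excess by 0.006412 - 0.005489 = 0.0009236 mol in a total volume of 0.07580 L.
[OH^-] = 0.0009236/0.07580 = 0.01219 M, so pOH = 1.91 and pH = 14.00 - 1.91 = 12.09.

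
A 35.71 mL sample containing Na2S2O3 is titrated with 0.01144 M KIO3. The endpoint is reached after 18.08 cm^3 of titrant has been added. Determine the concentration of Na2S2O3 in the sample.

n(KIO3) = 0.01144 x 0.01808 = 0.0002068 mol.
From the balanced equation, 1 mol KIO3 reacts with 6 mol Na2S2O3, so n(Na2S2O3) = 0.0002068 x 6/1 = 0.001241 mol.
[Na2S2O3] = 0.001241 / 0.03571 L = 0.0348 M.

0.0348 M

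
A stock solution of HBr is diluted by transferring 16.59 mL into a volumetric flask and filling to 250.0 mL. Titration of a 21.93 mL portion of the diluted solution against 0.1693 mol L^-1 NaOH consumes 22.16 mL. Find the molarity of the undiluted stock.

n(NaOH) = 0.1693 x 0.02216 = 0.003752 mol.
n(HBr) in the aliquot = 0.003752 mol.
[diluted HBr] = 0.003752 / 0.02193 = 0.1711 M.
Dilution factor = 250.0/16.59 = 15.07, so [stock] = 0.1711 x 15.07 = 2.58 M.

2.58 M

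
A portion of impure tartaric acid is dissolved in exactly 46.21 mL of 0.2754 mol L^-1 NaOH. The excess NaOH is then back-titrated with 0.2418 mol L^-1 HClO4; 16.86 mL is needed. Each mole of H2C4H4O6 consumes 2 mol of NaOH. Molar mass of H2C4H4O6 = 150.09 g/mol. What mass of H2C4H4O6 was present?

0.649 g

Total n(NaOH) added = 0.2754 x 0.04621 = 0.01273 mol.
n(HClO4) used = 0.2418 x 0.01686 = 0.004077 mol, which equals the excess n(NaOH).
So n(NaOH) consumed by the sample = 0.01273 - 0.004077 = 0.008649 mol.
n(H2C4H4O6) = 0.008649 / 2 = 0.004325 mol.
mass = 0.004325 mol x 150.09 g/mol = 0.649 g.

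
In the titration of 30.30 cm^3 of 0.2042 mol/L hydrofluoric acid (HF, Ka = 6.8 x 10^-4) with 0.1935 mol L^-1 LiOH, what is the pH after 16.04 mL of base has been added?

Initial n(HF) = 0.2042 x 0.03030 = 0.006187 mol.
n(LiOH) added = 0.1935 x 0.01604 = 0.003104 mol, converting that many moles of HF to F-.
Remaining n(HF) = 0.003084 mol; n(F-) = 0.003104 mol.
By Henderson-Hasselbalch, pH = pKa + log([A^-]/[HA]) = 3.17 + log(0.003104/0.003084) = 3.17 + (+0.00) = 3.17.

3.17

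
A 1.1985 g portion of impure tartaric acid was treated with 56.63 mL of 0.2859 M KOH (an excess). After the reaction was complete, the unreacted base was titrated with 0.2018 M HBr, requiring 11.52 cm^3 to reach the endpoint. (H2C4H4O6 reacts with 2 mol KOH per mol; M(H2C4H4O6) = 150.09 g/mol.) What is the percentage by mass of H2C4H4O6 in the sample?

Total n(KOH) added = 0.2859 x 0.05663 = 0.01619 mol.
n(HBr) used = 0.2018 x 0.01152 = 0.002325 mol, which equals the excess n(KOH).
So n(KOH) consumed by the sample = 0.01619 - 0.002325 = 0.01387 mol.
n(H2C4H4O6) = 0.01387 / 2 = 0.006933 mol.
mass H2C4H4O6 = 0.006933 x 150.09 = 1.041 g, so %H2C4H4O6 = 1.041/1.1985 x 100 = 86.8%.

86.8%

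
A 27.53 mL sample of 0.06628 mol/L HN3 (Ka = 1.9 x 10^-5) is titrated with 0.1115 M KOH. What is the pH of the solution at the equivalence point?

n(HN3) = 0.06628 x 0.02753 = 0.001825 mol; V(KOH) at equivalence = 0.001825/0.1115 = 0.01636 L.
At equivalence all the acid is converted to N3-; total volume = 0.02753 + 0.01636 = 0.04389 L, so [N3-] = 0.001825/0.04389 = 0.04157 M.
Kb = Kw/Ka = 1.0e-14 / 1.9 x 10^-5 = 5.26e-10.
[OH^-] = sqrt(Kb x [N3-]) = sqrt(5.26e-10 x 0.04157) = 4.68e-6 M.
pOH = 5.33, so pH = 14.00 - 5.33 = 8.67.

8.67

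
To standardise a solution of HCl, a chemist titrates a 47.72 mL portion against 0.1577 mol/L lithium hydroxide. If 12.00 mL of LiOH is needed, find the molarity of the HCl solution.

n(LiOH) delivered = 0.1577 x 0.01200 = 0.001892 mol.
For a 1:1 reaction, n(HCl) = 0.001892 mol.
[HCl] = 0.001892 mol / 0.04772 L = 0.0397 M.

0.0397 M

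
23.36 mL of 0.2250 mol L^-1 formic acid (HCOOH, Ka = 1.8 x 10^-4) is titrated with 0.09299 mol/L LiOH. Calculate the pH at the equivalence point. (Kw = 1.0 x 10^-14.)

8.28

n(HCOOH) = 0.2250 x 0.02336 = 0.005256 mol; V(LiOH) at equivalence = 0.005256/0.09299 = 0.05652 L.
At equivalence all the acid is converted to HCOO-; total volume = 0.02336 + 0.05652 = 0.07988 L, so [HCOO-] = 0.005256/0.07988 = 0.06580 M.
Kb = Kw/Ka = 1.0e-14 / 1.8 x 10^-4 = 5.56e-11.
[OH^-] = sqrt(Kb x [HCOO-]) = sqrt(5.56e-11 x 0.06580) = 1.91e-6 M.
pOH = 5.72, so pH = 14.00 - 5.72 = 8.28.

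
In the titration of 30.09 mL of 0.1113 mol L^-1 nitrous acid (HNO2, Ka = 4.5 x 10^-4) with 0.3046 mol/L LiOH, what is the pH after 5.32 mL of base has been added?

3.32

Initial n(HNO2) = 0.1113 x 0.03009 = 0.003349 mol.
n(LiOH) added = 0.3046 x 0.005320 = 0.001620 mol, converting that many moles of HNO2 to NO2-.
Remaining n(HNO2) = 0.001729 mol; n(NO2-) = 0.001620 mol.
By Henderson-Hasselbalch, pH = pKa + log([A^-]/[HA]) = 3.35 + log(0.001620/0.001729) = 3.35 + (-0.03) = 3.32.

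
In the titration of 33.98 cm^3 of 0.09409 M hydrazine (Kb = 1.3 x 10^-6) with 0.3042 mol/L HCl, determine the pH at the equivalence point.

4.63

n(N2H4) = 0.09409 x 0.03398 = 0.003197 mol; V(HCl) at equivalence = 0.003197/0.3042 = 0.01051 L.
At equivalence the base is fully converted to N2H5+; total volume = 0.04449 L, so [N2H5+] = 0.003197/0.04449 = 0.07186 M.
Ka(N2H5+) = Kw/Kb = 1.0e-14 / 1.3 x 10^-6 = 7.69e-9.
[H^+] = sqrt(Ka x [N2H5+]) = sqrt(7.69e-9 x 0.07186) = 2.35e-5 M.
pH = -log(2.35e-5) = 4.63.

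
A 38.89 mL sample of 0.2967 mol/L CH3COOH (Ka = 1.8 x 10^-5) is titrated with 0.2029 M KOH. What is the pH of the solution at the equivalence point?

8.91

n(CH3COOH) = 0.2967 x 0.03889 = 0.01154 mol; V(KOH) at equivalence = 0.01154/0.2029 = 0.05687 L.
At equivalence all the acid is converted to CH3COO-; total volume = 0.03889 + 0.05687 = 0.09576 L, so [CH3COO-] = 0.01154/0.09576 = 0.1205 M.
Kb = Kw/Ka = 1.0e-14 / 1.8 x 10^-5 = 5.56e-10.
[OH^-] = sqrt(Kb x [CH3COO-]) = sqrt(5.56e-10 x 0.1205) = 8.18e-6 M.
pOH = 5.09, so pH = 14.00 - 5.09 = 8.91.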